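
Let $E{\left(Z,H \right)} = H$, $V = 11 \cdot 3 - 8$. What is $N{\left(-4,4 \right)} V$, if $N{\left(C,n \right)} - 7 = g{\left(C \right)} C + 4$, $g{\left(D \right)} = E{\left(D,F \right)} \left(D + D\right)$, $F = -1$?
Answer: $-525$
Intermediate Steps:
$V = 25$ ($V = 33 - 8 = 25$)
$g{\left(D \right)} = - 2 D$ ($g{\left(D \right)} = - (D + D) = - 2 D$)
$N{\left(C,n \right)} = 11 - 2 C^{2}$ ($N{\left(C,n \right)} = 7 + \left(- 2 C C + 4\right) = 7 - \left(-4 + 2 C^{2}\right) = 11 - 2 C^{2}$)
$N{\left(-4,4 \right)} V = \left(11 - 2 \left(-4\right)^{2}\right) 25 = \left(11 - 32\right) 25 = \left(-21\right) 25 = -525$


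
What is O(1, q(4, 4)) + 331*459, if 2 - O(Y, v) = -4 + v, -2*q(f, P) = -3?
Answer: 303867/2 ≈ 1.5193e+5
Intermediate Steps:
q(f, P) = 3/2 (q(f, P) = -1/2*(-3) = 3/2)
O(Y, v) = 6 - v (O(Y, v) = 2 - (-4 + v) = 2 + (4 - v) = 6 - v)
O(1, q(4, 4)) + 331*459 = (6 - 1*3/2) + 331*459 = (6 - 3/2) + 151929 = 9/2 + 151929 = 303867/2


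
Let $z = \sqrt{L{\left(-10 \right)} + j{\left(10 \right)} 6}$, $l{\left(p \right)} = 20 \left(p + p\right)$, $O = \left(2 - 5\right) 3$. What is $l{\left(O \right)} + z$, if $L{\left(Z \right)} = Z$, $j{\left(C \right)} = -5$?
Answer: $-360 + 2 i \sqrt{10} \approx -360.0 + 6.3246 i$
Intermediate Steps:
$O = -9$ ($O = \left(-3\right) 3 = -9$)
$l{\left(p \right)} = 40 p$ ($l{\left(p \right)} = 20 \cdot 2 p = 40 p$)
$z = 2 i \sqrt{10}$ ($z = \sqrt{-10 - 30} = \sqrt{-40} = 2 i \sqrt{10} \approx 6.3246 i$)
$l{\left(O \right)} + z = 40 \left(-9\right) + 2 i \sqrt{10} = -360 + 2 i \sqrt{10}$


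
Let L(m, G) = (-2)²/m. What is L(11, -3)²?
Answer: 16/121 ≈ 0.13223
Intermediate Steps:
L(m, G) = 4/m
L(11, -3)² = (4/11)² = 16/121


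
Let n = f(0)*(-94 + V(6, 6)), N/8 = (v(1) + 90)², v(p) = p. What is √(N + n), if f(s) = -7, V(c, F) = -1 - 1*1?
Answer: 2*√16730 ≈ 258.69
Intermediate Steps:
V(c, F) = -2 (V(c, F) = -1 - 1 = -2)
N = 66248 (N = 8*(1 + 90)² = 8*91² = 8*8281 = 66248)
n = 672 (n = -7*(-94 - 2) = -7*(-96) = 672)
√(N + n) = √(66248 + 672) = √66920 = 2*√16730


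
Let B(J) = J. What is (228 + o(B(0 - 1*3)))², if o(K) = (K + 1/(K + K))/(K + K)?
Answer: 67683529/1296 ≈ 52225.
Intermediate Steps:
o(K) = (K + 1/(2*K))/(2*K) (o(K) = (K + 1/(2*K))/((2*K)) = (K + 1/(2*K))*(1/(2*K)) = (K + 1/(2*K))/(2*K))
(228 + o(B(0 - 1*3)))² = (228 + (½ + 1/(4*(0 - 1*3)²)))² = (228 + (½ + 1/(4*(0 - 3)²)))² = (228 + (½ + (¼)/(-3)²))² = (228 + (½ + (¼)*(⅑)))² = (228 + (½ + 1/36))² = (228 + 19/36)² = (8227/36)² = 67683529/1296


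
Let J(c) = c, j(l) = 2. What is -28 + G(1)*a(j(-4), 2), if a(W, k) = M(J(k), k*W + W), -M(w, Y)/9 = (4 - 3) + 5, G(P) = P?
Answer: -82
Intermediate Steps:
M(w, Y) = -54 (M(w, Y) = -9*((4 - 3) + 5) = -9*(1 + 5) = -9*6 = -54)
a(W, k) = -54
-28 + G(1)*a(j(-4), 2) = -28 + 1*(-54) = -28 - 54 = -82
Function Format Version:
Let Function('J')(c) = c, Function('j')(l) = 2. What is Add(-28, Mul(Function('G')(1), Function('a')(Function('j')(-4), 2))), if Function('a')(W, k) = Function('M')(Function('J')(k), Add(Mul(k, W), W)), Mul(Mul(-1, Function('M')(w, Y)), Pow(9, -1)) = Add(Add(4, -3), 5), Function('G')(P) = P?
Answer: -82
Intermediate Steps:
Function('M')(w, Y) = -54 (Function('M')(w, Y) = Mul(-9, Add(Add(4, -3), 5)) = Mul(-9, Add(1, 5)) = Mul(-9, 6) = -54)
Function('a')(W, k) = -54
Add(-28, Mul(Function('G')(1), Function('a')(Function('j')(-4), 2))) = Add(-28, Mul(1, -54)) = Add(-28, -54) = -82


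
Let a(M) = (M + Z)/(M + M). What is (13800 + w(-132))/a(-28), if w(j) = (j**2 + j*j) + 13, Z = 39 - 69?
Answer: 1362508/29 ≈ 46983.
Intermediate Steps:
Z = -30
w(j) = 13 + 2*j**2 (w(j) = (j**2 + j**2) + 13 = 2*j**2 + 13 = 13 + 2*j**2)
a(M) = (-30 + M)/(2*M) (a(M) = (M - 30)/(M + M) = (-30 + M)/((2*M)) = (-30 + M)*(1/(2*M)) = (-30 + M)/(2*M))
(13800 + w(-132))/a(-28) = (13800 + (13 + 2*(-132)**2))/(((1/2)*(-30 - 28)/(-28))) = (13800 + (13 + 2*17424))/(((1/2)*(-1/28)*(-58))) = (13800 + (13 + 34848))/(29/28) = (13800 + 34861)*(28/29) = 48661*(28/29) = 1362508/29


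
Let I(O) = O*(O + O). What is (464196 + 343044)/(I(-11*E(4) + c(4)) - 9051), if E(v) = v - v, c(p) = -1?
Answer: -807240/9049 ≈ -89.208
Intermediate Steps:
E(v) = 0
I(O) = 2*O² (I(O) = O*(2*O) = 2*O²)
(464196 + 343044)/(I(-11*E(4) + c(4)) - 9051) = (464196 + 343044)/(2*(-11*0 - 1)² - 9051) = 807240/(2*(0 - 1)² - 9051) = 807240/(2*(-1)² - 9051) = 807240/(2*1 - 9051) = 807240/(2 - 9051) = 807240/(-9049) = 807240*(-1/9049) = -807240/9049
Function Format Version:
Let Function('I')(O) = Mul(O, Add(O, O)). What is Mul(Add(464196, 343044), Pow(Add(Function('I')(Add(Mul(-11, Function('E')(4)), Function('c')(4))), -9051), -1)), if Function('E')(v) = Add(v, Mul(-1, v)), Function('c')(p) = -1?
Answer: Rational(-807240, 9049) ≈ -89.208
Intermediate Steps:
Function('E')(v) = 0
Function('I')(O) = Mul(2, Pow(O, 2)) (Function('I')(O) = Mul(O, Mul(2, O)) = Mul(2, Pow(O, 2)))
Mul(Add(464196, 343044), Pow(Add(Function('I')(Add(Mul(-11, Function('E')(4)), Function('c')(4))), -9051), -1)) = Mul(Add(464196, 343044), Pow(Add(Mul(2, Pow(Add(Mul(-11, 0), -1), 2)), -9051), -1)) = Mul(807240, Pow(Add(Mul(2, Pow(Add(0, -1), 2)), -9051), -1)) = Mul(807240, Pow(Add(Mul(2, Pow(-1, 2)), -9051), -1)) = Mul(807240, Pow(Add(Mul(2, 1), -9051), -1)) = Mul(807240, Pow(Add(2, -9051), -1)) = Mul(807240, Pow(-9049, -1)) = Mul(807240, Rational(-1, 9049)) = Rational(-807240, 9049)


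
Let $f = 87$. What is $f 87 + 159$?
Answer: $7728$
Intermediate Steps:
$f 87 + 159 = 87 \cdot 87 + 159 = 7569 + 159 = 7728$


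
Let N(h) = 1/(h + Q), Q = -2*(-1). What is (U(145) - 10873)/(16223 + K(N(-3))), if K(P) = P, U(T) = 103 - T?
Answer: -10915/16222 ≈ -0.67285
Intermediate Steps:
Q = 2
N(h) = 1/(2 + h) (N(h) = 1/(h + 2) = 1/(2 + h))
(U(145) - 10873)/(16223 + K(N(-3))) = ((103 - 1*145) - 10873)/(16223 + 1/(2 - 3)) = ((103 - 145) - 10873)/(16223 + 1/(-1)) = (-42 - 10873)/(16223 - 1) = -10915/16222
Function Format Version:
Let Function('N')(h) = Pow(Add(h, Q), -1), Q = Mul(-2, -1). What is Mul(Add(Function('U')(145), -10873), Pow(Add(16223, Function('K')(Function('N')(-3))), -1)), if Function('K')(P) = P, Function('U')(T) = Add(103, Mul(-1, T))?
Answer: Rational(-10915, 16222) ≈ -0.67285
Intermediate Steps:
Q = 2
Function('N')(h) = Pow(Add(2, h), -1) (Function('N')(h) = Pow(Add(h, 2), -1) = Pow(Add(2, h), -1))
Mul(Add(Function('U')(145), -10873), Pow(Add(16223, Function('K')(Function('N')(-3))), -1)) = Mul(Add(Add(103, Mul(-1, 145)), -10873), Pow(Add(16223, Pow(Add(2, -3), -1)), -1)) = Mul(Add(Add(103, -145), -10873), Pow(Add(16223, Pow(-1, -1)), -1)) = Mul(Add(-42, -10873), Pow(Add(16223, -1), -1)) = Mul(-10915, Pow(16222, -1)) = Mul(-10915, Rational(1, 16222)) = Rational(-10915, 16222)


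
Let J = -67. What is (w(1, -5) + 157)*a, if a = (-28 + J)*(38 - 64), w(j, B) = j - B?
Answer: 402610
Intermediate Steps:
a = 2470 (a = (-28 - 67)*(38 - 64) = -95*(-26) = 2470)
(w(1, -5) + 157)*a = ((1 - 1*(-5)) + 157)*2470 = ((1 + 5) + 157)*2470 = (6 + 157)*2470 = 163*2470 = 402610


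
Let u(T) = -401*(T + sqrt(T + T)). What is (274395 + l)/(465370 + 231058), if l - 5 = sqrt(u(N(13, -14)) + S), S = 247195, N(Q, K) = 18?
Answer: 68600/174107 + sqrt(237571)/696428 ≈ 0.39471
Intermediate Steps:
u(T) = -401*T - 401*sqrt(2)*sqrt(T) (u(T) = -401*(T + sqrt(2*T)) = -401*(T + sqrt(2)*sqrt(T)) = -401*T - 401*sqrt(2)*sqrt(T))
l = 5 + sqrt(237571) (l = 5 + sqrt((-401*18 - 401*sqrt(2)*sqrt(18)) + 247195) = 5 + sqrt((-7218 - 401*sqrt(2)*3*sqrt(2)) + 247195) = 5 + sqrt((-7218 - 2406) + 247195) = 5 + sqrt(-9624 + 247195) = 5 + sqrt(237571) ≈ 492.41)
(274395 + l)/(465370 + 231058) = (274395 + (5 + sqrt(237571)))/(465370 + 231058) = (274400 + sqrt(237571))/696428 = (274400 + sqrt(237571))*(1/696428) = 68600/174107 + sqrt(237571)/696428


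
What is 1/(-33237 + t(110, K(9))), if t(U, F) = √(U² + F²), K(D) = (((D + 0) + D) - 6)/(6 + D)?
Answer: -830925/27617151709 - 10*√75629/27617151709 ≈ -3.0187e-5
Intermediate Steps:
K(D) = (-6 + 2*D)/(6 + D) (K(D) = ((D + D) - 6)/(6 + D) = (2*D - 6)/(6 + D) = (-6 + 2*D)/(6 + D))
t(U, F) = √(F² + U²)
1/(-33237 + t(110, K(9))) = 1/(-33237 + √((2*(-3 + 9)/(6 + 9))² + 110²)) = 1/(-33237 + √((2*6/15)² + 12100)) = 1/(-33237 + √((2*(1/15)*6)² + 12100)) = 1/(-33237 + √((⅘)² + 12100)) = 1/(-33237 + √(16/25 + 12100)) = 1/(-33237 + √(302516/25)) = 1/(-33237 + 2*√75629/5)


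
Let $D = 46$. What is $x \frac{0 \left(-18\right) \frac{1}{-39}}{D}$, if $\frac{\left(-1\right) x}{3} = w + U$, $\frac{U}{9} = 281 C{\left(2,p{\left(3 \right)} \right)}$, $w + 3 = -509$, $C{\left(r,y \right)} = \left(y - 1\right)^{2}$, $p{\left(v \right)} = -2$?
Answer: $0$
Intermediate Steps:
$C{\left(r,y \right)} = \left(-1 + y\right)^{2}$
$w = -512$ ($w = -3 - 509 = -512$)
$U = 22761$ ($U = 9 \cdot 281 \left(-1 - 2\right)^{2} = 9 \cdot 281 \left(-3\right)^{2} = 9 \cdot 281 \cdot 9 = 9 \cdot 2529 = 22761$)
$x = -66747$ ($x = - 3 \left(-512 + 22761\right) = \left(-3\right) 22249 = -66747$)
$x \frac{0 \left(-18\right) \frac{1}{-39}}{D} = - 66747 \frac{0 \left(-18\right) \frac{1}{-39}}{46} = - 66747 \cdot 0 \left(- \frac{1}{39}\right) \frac{1}{46} = - 66747 \cdot 0 \cdot \frac{1}{46} = \left(-66747\right) 0 = 0$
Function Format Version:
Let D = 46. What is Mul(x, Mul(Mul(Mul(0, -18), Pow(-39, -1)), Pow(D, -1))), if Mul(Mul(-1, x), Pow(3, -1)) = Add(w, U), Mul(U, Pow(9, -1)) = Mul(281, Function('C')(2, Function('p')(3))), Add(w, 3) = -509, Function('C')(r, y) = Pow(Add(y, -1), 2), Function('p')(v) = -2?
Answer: 0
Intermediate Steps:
Function('C')(r, y) = Pow(Add(-1, y), 2)
w = -512 (w = Add(-3, -509) = -512)
U = 22761 (U = Mul(9, Mul(281, Pow(Add(-1, -2), 2))) = Mul(9, Mul(281, Pow(-3, 2))) = Mul(9, Mul(281, 9)) = Mul(9, 2529) = 22761)
x = -66747 (x = Mul(-3, Add(-512, 22761)) = Mul(-3, 22249) = -66747)
Mul(x, Mul(Mul(Mul(0, -18), Pow(-39, -1)), Pow(D, -1))) = Mul(-66747, Mul(Mul(Mul(0, -18), Pow(-39, -1)), Pow(46, -1))) = Mul(-66747, Mul(Mul(0, Rational(-1, 39)), Rational(1, 46))) = Mul(-66747, Mul(0, Rational(1, 46))) = Mul(-66747, 0) = 0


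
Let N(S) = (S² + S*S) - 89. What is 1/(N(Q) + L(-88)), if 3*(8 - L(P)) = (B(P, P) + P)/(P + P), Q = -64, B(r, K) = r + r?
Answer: 2/16221 ≈ 0.00012330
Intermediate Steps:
B(r, K) = 2*r
L(P) = 15/2 (L(P) = 8 - (2*P + P)/(3*(P + P)) = 8 - 3*P/(3*(2*P)) = 8 - 3*P*1/(2*P)/3 = 8 - ⅓*3/2 = 8 - ½ = 15/2)
N(S) = -89 + 2*S² (N(S) = (S² + S²) - 89 = 2*S² - 89 = -89 + 2*S²)
1/(N(Q) + L(-88)) = 1/((-89 + 2*(-64)²) + 15/2) = 1/((-89 + 2*4096) + 15/2) = 1/((-89 + 8192) + 15/2) = 1/(8103 + 15/2) = 1/(16221/2) = 2/16221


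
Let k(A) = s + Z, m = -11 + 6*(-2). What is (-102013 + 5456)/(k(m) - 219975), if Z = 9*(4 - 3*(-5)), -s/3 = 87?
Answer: 96557/220065 ≈ 0.43877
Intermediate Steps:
s = -261 (s = -3*87 = -261)
m = -23 (m = -11 - 12 = -23)
Z = 171 (Z = 9*(4 + 15) = 9*19 = 171)
k(A) = -90 (k(A) = -261 + 171 = -90)
(-102013 + 5456)/(k(m) - 219975) = (-102013 + 5456)/(-90 - 219975) = -96557/(-220065) = -96557*(-1/220065) = 96557/220065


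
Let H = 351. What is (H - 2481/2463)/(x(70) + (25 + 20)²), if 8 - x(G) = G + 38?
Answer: 287344/1580425 ≈ 0.18181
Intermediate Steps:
x(G) = -30 - G (x(G) = 8 - (G + 38) = 8 - (38 + G) = 8 + (-38 - G) = -30 - G)
(H - 2481/2463)/(x(70) + (25 + 20)²) = (351 - 2481/2463)/((-30 - 1*70) + (25 + 20)²) = (351 - 2481*1/2463)/((-30 - 70) + 45²) = (351 - 827/821)/(-100 + 2025) = (287344/821)/1925 = (287344/821)*(1/1925) = 287344/1580425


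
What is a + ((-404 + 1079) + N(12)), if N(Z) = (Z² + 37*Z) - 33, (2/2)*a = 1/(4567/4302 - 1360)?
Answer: 7190763888/5846153 ≈ 1230.0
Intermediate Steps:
a = -4302/5846153 (a = 1/(4567/4302 - 1360) = 1/(-5846153/4302) = -4302/5846153 ≈ -0.00073587)
N(Z) = -33 + Z² + 37*Z
a + ((-404 + 1079) + N(12)) = -4302/5846153 + ((-404 + 1079) + (-33 + 12² + 37*12)) = -4302/5846153 + (675 + (-33 + 144 + 444)) = -4302/5846153 + (675 + 555) = -4302/5846153 + 1230 = 7190763888/5846153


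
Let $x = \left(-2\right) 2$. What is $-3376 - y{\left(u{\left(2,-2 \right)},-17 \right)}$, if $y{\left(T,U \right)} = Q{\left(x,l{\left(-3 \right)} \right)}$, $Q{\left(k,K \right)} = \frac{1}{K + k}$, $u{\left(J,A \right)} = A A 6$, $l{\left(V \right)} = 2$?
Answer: $- \frac{6751}{2} \approx -3375.5$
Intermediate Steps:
$x = -4$
$u{\left(J,A \right)} = 6 A^{2}$ ($u{\left(J,A \right)} = A 6 A = 6 A^{2}$)
$y{\left(T,U \right)} = - \frac{1}{2}$ ($y{\left(T,U \right)} = \frac{1}{2 - 4} = \frac{1}{-2} = - \frac{1}{2}$)
$-3376 - y{\left(u{\left(2,-2 \right)},-17 \right)} = -3376 - - \frac{1}{2} = -3376 + \frac{1}{2} = - \frac{6751}{2}$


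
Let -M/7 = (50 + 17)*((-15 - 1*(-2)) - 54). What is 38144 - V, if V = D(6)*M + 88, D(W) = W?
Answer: -150482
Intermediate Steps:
M = 31423 (M = -7*(50 + 17)*((-15 - 1*(-2)) - 54) = -469*((-15 + 2) - 54) = -469*(-13 - 54) = -469*(-67) = -7*(-4489) = 31423)
V = 188626 (V = 6*31423 + 88 = 188538 + 88 = 188626)
38144 - V = 38144 - 1*188626 = 38144 - 188626 = -150482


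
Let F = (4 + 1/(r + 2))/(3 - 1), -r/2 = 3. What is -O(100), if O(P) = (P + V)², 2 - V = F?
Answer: -641601/64 ≈ -10025.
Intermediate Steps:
r = -6 (r = -2*3 = -6)
F = 15/8 (F = (4 + 1/(-6 + 2))/(3 - 1) = (4 + 1/(-4))/2 = (4 - ¼)*(½) = (15/4)*(½) = 15/8 ≈ 1.8750)
V = ⅛ (V = 2 - 1*15/8 = 2 - 15/8 = ⅛ ≈ 0.12500)
O(P) = (⅛ + P)² (O(P) = (P + ⅛)² = (⅛ + P)²)
-O(100) = -(1 + 8*100)²/64 = -(1 + 800)²/64 = -801²/64 = -641601/64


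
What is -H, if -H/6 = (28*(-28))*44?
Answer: -206976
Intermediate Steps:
H = 206976 (H = -6*28*(-28)*44 = -(-4704)*44 = -6*(-34496) = 206976)
-H = -1*206976 = -206976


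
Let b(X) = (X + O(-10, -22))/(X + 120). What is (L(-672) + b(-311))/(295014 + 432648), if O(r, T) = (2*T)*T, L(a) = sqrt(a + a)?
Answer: -219/46327814 + 4*I*sqrt(21)/363831 ≈ -4.7272e-6 + 5.0381e-5*I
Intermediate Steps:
L(a) = sqrt(2)*sqrt(a) (L(a) = sqrt(2*a) = sqrt(2)*sqrt(a))
O(r, T) = 2*T**2
b(X) = (968 + X)/(120 + X) (b(X) = (X + 2*(-22)**2)/(X + 120) = (X + 2*484)/(120 + X) = (X + 968)/(120 + X) = (968 + X)/(120 + X))
(L(-672) + b(-311))/(295014 + 432648) = (sqrt(2)*sqrt(-672) + (968 - 311)/(120 - 311))/(295014 + 432648) = (sqrt(2)*(4*I*sqrt(42)) + 657/(-191))/727662 = (8*I*sqrt(21) - 1/191*657)*(1/727662) = (8*I*sqrt(21) - 657/191)*(1/727662) = (-657/191 + 8*I*sqrt(21))*(1/727662) = -219/46327814 + 4*I*sqrt(21)/363831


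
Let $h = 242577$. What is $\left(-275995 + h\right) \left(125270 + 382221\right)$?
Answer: $-16959334238$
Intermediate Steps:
$\left(-275995 + h\right) \left(125270 + 382221\right) = \left(-275995 + 242577\right) \left(125270 + 382221\right) = \left(-33418\right) 507491 = -16959334238$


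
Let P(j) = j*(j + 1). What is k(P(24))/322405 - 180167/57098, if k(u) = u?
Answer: -11610496567/3681736138 ≈ -3.1535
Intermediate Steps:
P(j) = j*(1 + j)
k(P(24))/322405 - 180167/57098 = (24*(1 + 24))/322405 - 180167/57098 = (24*25)*(1/322405) - 180167*1/57098 = 600*(1/322405) - 180167/57098 = 120/64481 - 180167/57098 = -11610496567/3681736138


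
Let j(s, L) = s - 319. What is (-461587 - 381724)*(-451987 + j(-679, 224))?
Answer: 382007233335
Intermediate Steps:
j(s, L) = -319 + s
(-461587 - 381724)*(-451987 + j(-679, 224)) = (-461587 - 381724)*(-451987 + (-319 - 679)) = -843311*(-451987 - 998) = -843311*(-452985) = 382007233335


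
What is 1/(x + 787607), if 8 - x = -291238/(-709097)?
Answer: 709097/558495142417 ≈ 1.2697e-6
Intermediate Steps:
x = 5381538/709097 (x = 8 - (-291238)/(-709097) = 8 - (-291238)*(-1)/709097 = 8 - 1*291238/709097 = 8 - 291238/709097 = 5381538/709097 ≈ 7.5893)
1/(x + 787607) = 1/(5381538/709097 + 787607) = 1/(558495142417/709097) = 709097/558495142417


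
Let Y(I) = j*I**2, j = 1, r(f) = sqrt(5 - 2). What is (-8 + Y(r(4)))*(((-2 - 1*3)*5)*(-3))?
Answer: -375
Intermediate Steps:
r(f) = sqrt(3)
Y(I) = I**2 (Y(I) = 1*I**2 = I**2)
(-8 + Y(r(4)))*(((-2 - 1*3)*5)*(-3)) = (-8 + (sqrt(3))**2)*(((-2 - 1*3)*5)*(-3)) = (-8 + 3)*(((-2 - 3)*5)*(-3)) = -5*(-5*5)*(-3) = -(-125)*(-3) = -5*75 = -375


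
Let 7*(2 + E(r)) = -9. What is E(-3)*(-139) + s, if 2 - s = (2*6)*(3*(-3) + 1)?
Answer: 3883/7 ≈ 554.71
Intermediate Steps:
s = 98 (s = 2 - 2*6*(3*(-3) + 1) = 2 - 12*(-9 + 1) = 2 - 12*(-8) = 2 - 1*(-96) = 2 + 96 = 98)
E(r) = -23/7 (E(r) = -2 + (⅐)*(-9) = -2 - 9/7 = -23/7)
E(-3)*(-139) + s = -23/7*(-139) + 98 = 3197/7 + 98 = 3883/7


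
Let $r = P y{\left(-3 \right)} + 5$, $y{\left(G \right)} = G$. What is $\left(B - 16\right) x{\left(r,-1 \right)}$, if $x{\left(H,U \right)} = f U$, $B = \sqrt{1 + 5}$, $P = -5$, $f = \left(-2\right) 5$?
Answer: $-160 + 10 \sqrt{6} \approx -135.51$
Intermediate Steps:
$f = -10$
$r = 20$ ($r = \left(-5\right) \left(-3\right) + 5 = 15 + 5 = 20$)
$B = \sqrt{6} \approx 2.4495$
$x{\left(H,U \right)} = - 10 U$
$\left(B - 16\right) x{\left(r,-1 \right)} = \left(\sqrt{6} - 16\right) \left(\left(-10\right) \left(-1\right)\right) = \left(-16 + \sqrt{6}\right) 10 = -160 + 10 \sqrt{6}$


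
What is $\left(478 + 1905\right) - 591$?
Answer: $1792$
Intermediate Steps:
$\left(478 + 1905\right) - 591 = 2383 + \left(-1585 + 994\right) = 2383 - 591 = 1792$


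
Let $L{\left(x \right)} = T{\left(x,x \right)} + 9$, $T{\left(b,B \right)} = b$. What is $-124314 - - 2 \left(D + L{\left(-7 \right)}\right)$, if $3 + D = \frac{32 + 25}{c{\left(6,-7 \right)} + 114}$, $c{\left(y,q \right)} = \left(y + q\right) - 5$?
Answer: $- \frac{2237669}{18} \approx -1.2432 \cdot 10^{5}$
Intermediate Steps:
$c{\left(y,q \right)} = -5 + q + y$ ($c{\left(y,q \right)} = \left(q + y\right) - 5 = -5 + q + y$)
$L{\left(x \right)} = 9 + x$ ($L{\left(x \right)} = x + 9 = 9 + x$)
$D = - \frac{89}{36}$ ($D = -3 + \frac{32 + 25}{\left(-5 - 7 + 6\right) + 114} = -3 + \frac{57}{-6 + 114} = -3 + \frac{57}{108} = -3 + 57 \cdot \frac{1}{108} = -3 + \frac{19}{36} = - \frac{89}{36} \approx -2.4722$)
$-124314 - - 2 \left(D + L{\left(-7 \right)}\right) = -124314 - - 2 \left(- \frac{89}{36} + \left(9 - 7\right)\right) = -124314 - - 2 \left(- \frac{89}{36} + 2\right) = -124314 - \left(-2\right) \left(- \frac{17}{36}\right) = -124314 - \frac{17}{18} = - \frac{2237669}{18}$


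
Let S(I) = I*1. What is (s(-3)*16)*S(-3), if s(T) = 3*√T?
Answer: -144*I*√3 ≈ -249.42*I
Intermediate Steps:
S(I) = I
(s(-3)*16)*S(-3) = ((3*√(-3))*16)*(-3) = ((3*(I*√3))*16)*(-3) = ((3*I*√3)*16)*(-3) = (48*I*√3)*(-3) = -144*I*√3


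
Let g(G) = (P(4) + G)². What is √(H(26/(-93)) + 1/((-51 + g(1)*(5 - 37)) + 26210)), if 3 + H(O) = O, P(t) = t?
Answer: I*√225193989254/262043 ≈ 1.8109*I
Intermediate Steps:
H(O) = -3 + O
g(G) = (4 + G)²
√(H(26/(-93)) + 1/((-51 + g(1)*(5 - 37)) + 26210)) = √((-3 + 26/(-93)) + 1/((-51 + (4 + 1)²*(5 - 37)) + 26210)) = √((-3 + 26*(-1/93)) + 1/((-51 + 5²*(-32)) + 26210)) = √((-3 - 26/93) + 1/((-51 + 25*(-32)) + 26210)) = √(-305/93 + 1/((-51 - 800) + 26210)) = √(-305/93 + 1/(-851 + 26210)) = √(-305/93 + 1/25359) = √(-859378/262043) = I*√225193989254/262043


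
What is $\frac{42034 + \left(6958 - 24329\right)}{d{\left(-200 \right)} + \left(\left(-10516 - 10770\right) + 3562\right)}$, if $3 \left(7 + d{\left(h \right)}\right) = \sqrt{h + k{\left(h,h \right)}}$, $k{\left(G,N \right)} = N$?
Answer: $- \frac{3935696877}{2829495649} - \frac{1479780 i}{2829495649} \approx -1.391 - 0.00052298 i$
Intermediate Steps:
$d{\left(h \right)} = -7 + \frac{\sqrt{2} \sqrt{h}}{3}$ ($d{\left(h \right)} = -7 + \frac{\sqrt{h + h}}{3} = -7 + \frac{\sqrt{2 h}}{3} = -7 + \frac{\sqrt{2} \sqrt{h}}{3}$)
$\frac{42034 + \left(6958 - 24329\right)}{d{\left(-200 \right)} + \left(\left(-10516 - 10770\right) + 3562\right)} = \frac{42034 + \left(6958 - 24329\right)}{\left(-7 + \frac{\sqrt{2} \sqrt{-200}}{3}\right) + \left(\left(-10516 - 10770\right) + 3562\right)} = \frac{42034 + \left(6958 - 24329\right)}{\left(-7 + \frac{\sqrt{2} \cdot 10 i \sqrt{2}}{3}\right) + \left(-21286 + 3562\right)} = \frac{42034 - 17371}{\left(-7 + \frac{20 i}{3}\right) - 17724} = \frac{24663}{-17731 + \frac{20 i}{3}} = 24663 \frac{9 \left(-17731 - \frac{20 i}{3}\right)}{2829495649} = \frac{221967 \left(-17731 - \frac{20 i}{3}\right)}{2829495649}$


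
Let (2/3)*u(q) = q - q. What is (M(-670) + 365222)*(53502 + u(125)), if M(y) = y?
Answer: 19504261104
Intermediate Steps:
u(q) = 0 (u(q) = 3*(q - q)/2 = (3/2)*0 = 0)
(M(-670) + 365222)*(53502 + u(125)) = (-670 + 365222)*(53502 + 0) = 364552*53502 = 19504261104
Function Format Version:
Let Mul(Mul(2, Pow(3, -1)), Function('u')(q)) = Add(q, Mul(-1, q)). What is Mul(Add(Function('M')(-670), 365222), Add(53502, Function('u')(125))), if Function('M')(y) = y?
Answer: 19504261104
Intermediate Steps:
Function('u')(q) = 0 (Function('u')(q) = Mul(Rational(3, 2), Add(q, Mul(-1, q))) = Mul(Rational(3, 2), 0) = 0)
Mul(Add(Function('M')(-670), 365222), Add(53502, Function('u')(125))) = Mul(Add(-670, 365222), Add(53502, 0)) = Mul(364552, 53502) = 19504261104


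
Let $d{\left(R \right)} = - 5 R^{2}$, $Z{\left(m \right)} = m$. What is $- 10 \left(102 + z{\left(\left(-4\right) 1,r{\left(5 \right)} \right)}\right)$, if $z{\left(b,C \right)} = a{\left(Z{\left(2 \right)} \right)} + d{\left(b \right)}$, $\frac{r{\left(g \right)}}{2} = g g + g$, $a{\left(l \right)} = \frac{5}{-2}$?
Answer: $-195$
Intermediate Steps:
$a{\left(l \right)} = - \frac{5}{2}$ ($a{\left(l \right)} = 5 \left(- \frac{1}{2}\right) = - \frac{5}{2}$)
$r{\left(g \right)} = 2 g + 2 g^{2}$ ($r{\left(g \right)} = 2 \left(g g + g\right) = 2 \left(g^{2} + g\right) = 2 \left(g + g^{2}\right) = 2 g + 2 g^{2}$)
$z{\left(b,C \right)} = - \frac{5}{2} - 5 b^{2}$
$- 10 \left(102 + z{\left(\left(-4\right) 1,r{\left(5 \right)} \right)}\right) = - 10 \left(102 - \left(\frac{5}{2} + 5 \left(\left(-4\right) 1\right)^{2}\right)\right) = - 10 \left(102 - \left(\frac{5}{2} + 5 \left(-4\right)^{2}\right)\right) = - 10 \left(102 - \frac{165}{2}\right) = \left(-10\right) \frac{39}{2} = -195$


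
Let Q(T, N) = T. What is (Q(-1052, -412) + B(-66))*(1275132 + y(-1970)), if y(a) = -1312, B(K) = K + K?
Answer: -1508202880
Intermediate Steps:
B(K) = 2*K
(Q(-1052, -412) + B(-66))*(1275132 + y(-1970)) = (-1052 + 2*(-66))*(1275132 - 1312) = (-1052 - 132)*1273820 = -1184*1273820 = -1508202880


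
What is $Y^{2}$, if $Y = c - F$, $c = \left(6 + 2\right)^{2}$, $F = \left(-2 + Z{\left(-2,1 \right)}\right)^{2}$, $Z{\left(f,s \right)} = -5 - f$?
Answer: $1521$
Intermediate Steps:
$F = 25$ ($F = \left(-2 - 3\right)^{2} = \left(-5\right)^{2} = 25$)
$c = 64$ ($c = 8^{2} = 64$)
$Y = 39$ ($Y = 64 - 25 = 39$)
$Y^{2} = 39^{2} = 1521$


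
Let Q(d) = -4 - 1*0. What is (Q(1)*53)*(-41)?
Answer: 8692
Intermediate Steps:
Q(d) = -4 (Q(d) = -4 + 0 = -4)
(Q(1)*53)*(-41) = -4*53*(-41) = -212*(-41) = 8692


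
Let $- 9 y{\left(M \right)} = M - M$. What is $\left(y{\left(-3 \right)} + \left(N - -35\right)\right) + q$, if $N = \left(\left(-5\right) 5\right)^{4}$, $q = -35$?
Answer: $390625$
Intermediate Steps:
$y{\left(M \right)} = 0$ ($y{\left(M \right)} = - \frac{M - M}{9} = \left(- \frac{1}{9}\right) 0 = 0$)
$N = 390625$ ($N = \left(-25\right)^{4} = 390625$)
$\left(y{\left(-3 \right)} + \left(N - -35\right)\right) + q = \left(0 + \left(390625 - -35\right)\right) - 35 = \left(0 + \left(390625 + 35\right)\right) - 35 = \left(0 + 390660\right) - 35 = 390660 - 35 = 390625$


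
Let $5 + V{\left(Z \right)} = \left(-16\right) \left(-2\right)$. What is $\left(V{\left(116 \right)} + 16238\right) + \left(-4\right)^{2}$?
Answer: $16281$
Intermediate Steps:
$V{\left(Z \right)} = 27$ ($V{\left(Z \right)} = -5 - -32 = -5 + 32 = 27$)
$\left(V{\left(116 \right)} + 16238\right) + \left(-4\right)^{2} = \left(27 + 16238\right) + \left(-4\right)^{2} = 16265 + 16 = 16281$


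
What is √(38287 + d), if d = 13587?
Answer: √51874 ≈ 227.76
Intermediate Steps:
√(38287 + d) = √(38287 + 13587) = √51874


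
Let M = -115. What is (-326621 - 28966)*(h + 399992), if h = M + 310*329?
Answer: -178457380929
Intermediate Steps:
h = 101875 (h = -115 + 310*329 = -115 + 101990 = 101875)
(-326621 - 28966)*(h + 399992) = (-326621 - 28966)*(101875 + 399992) = -355587*501867 = -178457380929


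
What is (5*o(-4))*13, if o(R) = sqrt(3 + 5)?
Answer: 130*sqrt(2) ≈ 183.85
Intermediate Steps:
o(R) = 2*sqrt(2) (o(R) = sqrt(8) = 2*sqrt(2))
(5*o(-4))*13 = (5*(2*sqrt(2)))*13 = (10*sqrt(2))*13 = 130*sqrt(2)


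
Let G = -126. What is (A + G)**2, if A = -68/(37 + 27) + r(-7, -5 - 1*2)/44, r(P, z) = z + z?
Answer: 502611561/30976 ≈ 16226.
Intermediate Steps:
r(P, z) = 2*z
A = -243/176 (A = -68/(37 + 27) + (2*(-5 - 1*2))/44 = -68/64 + (2*(-5 - 2))*(1/44) = -68*1/64 + (2*(-7))*(1/44) = -17/16 - 14*1/44 = -17/16 - 7/22 = -243/176 ≈ -1.3807)
(A + G)**2 = (-243/176 - 126)**2 = (-22419/176)**2 = 502611561/30976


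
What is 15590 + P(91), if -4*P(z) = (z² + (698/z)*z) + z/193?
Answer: 5151221/386 ≈ 13345.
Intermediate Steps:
P(z) = -349/2 - z²/4 - z/772 (P(z) = -((z² + (698/z)*z) + z/193)/4 = -((z² + 698) + z*(1/193))/4 = -((698 + z²) + z/193)/4 = -(698 + z² + z/193)/4 = -349/2 - z²/4 - z/772)
15590 + P(91) = 15590 + (-349/2 - ¼*91² - 1/772*91) = 15590 + (-349/2 - ¼*8281 - 91/772) = 15590 + (-349/2 - 8281/4 - 91/772) = 15590 - 866519/386 = 5151221/386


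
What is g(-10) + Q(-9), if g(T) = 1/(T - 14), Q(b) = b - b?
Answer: -1/24 ≈ -0.041667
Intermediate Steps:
Q(b) = 0
g(T) = 1/(-14 + T)
g(-10) + Q(-9) = 1/(-14 - 10) + 0 = 1/(-24) + 0 = -1/24 + 0 = -1/24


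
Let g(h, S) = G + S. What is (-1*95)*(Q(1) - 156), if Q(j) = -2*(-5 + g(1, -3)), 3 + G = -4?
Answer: 11970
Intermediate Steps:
G = -7 (G = -3 - 4 = -7)
g(h, S) = -7 + S
Q(j) = 30 (Q(j) = -2*(-5 + (-7 - 3)) = -2*(-5 - 10) = -2*(-15) = 30)
(-1*95)*(Q(1) - 156) = (-1*95)*(30 - 156) = -95*(-126) = 11970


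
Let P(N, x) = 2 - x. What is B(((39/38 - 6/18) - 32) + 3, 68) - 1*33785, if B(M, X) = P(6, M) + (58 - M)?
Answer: -1919098/57 ≈ -33668.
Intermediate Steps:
B(M, X) = 60 - 2*M (B(M, X) = (2 - M) + (58 - M) = 60 - 2*M)
B(((39/38 - 6/18) - 32) + 3, 68) - 1*33785 = (60 - 2*(((39/38 - 6/18) - 32) + 3)) - 1*33785 = (60 - 2*(((39*(1/38) - 6*1/18) - 32) + 3)) - 33785 = (60 - 2*(((39/38 - ⅓) - 32) + 3)) - 33785 = (60 - 2*((79/114 - 32) + 3)) - 33785 = (60 - 2*(-3569/114 + 3)) - 33785 = (60 - 2*(-3227/114)) - 33785 = (60 + 3227/57) - 33785 = 6647/57 - 33785 = -1919098/57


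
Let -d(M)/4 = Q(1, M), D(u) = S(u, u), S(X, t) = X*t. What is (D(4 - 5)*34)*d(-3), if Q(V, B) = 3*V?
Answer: -408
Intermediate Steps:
D(u) = u² (D(u) = u*u = u²)
d(M) = -12
(D(4 - 5)*34)*d(-3) = ((4 - 5)²*34)*(-12) = ((-1)²*34)*(-12) = (1*34)*(-12) = 34*(-12) = -408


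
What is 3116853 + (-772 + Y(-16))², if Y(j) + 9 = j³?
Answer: 26901982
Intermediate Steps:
Y(j) = -9 + j³
3116853 + (-772 + Y(-16))² = 3116853 + (-772 + (-9 + (-16)³))² = 3116853 + (-772 + (-9 - 4096))² = 3116853 + (-772 - 4105)² = 3116853 + (-4877)² = 3116853 + 23785129 = 26901982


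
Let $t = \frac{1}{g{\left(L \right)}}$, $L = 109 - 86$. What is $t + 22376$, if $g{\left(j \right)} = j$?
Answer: $\frac{514649}{23} \approx 22376.0$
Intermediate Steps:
$L = 23$ ($L = 109 - 86 = 23$)
$t = \frac{1}{23} \approx 0.043478$
$t + 22376 = \frac{1}{23} + 22376 = \frac{514649}{23}$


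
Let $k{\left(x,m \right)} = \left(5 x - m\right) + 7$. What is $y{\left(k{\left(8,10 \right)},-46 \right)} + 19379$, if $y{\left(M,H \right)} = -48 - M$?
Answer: $19294$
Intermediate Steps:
$k{\left(x,m \right)} = 7 - m + 5 x$ ($k{\left(x,m \right)} = \left(- m + 5 x\right) + 7 = 7 - m + 5 x$)
$y{\left(k{\left(8,10 \right)},-46 \right)} + 19379 = \left(-48 - \left(7 - 10 + 5 \cdot 8\right)\right) + 19379 = \left(-48 - \left(7 - 10 + 40\right)\right) + 19379 = \left(-48 - 37\right) + 19379 = -85 + 19379 = 19294$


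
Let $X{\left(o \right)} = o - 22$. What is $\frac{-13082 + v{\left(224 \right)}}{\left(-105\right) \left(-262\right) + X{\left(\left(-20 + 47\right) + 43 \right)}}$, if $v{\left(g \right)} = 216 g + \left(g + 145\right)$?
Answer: $\frac{35671}{27558} \approx 1.2944$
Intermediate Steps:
$v{\left(g \right)} = 145 + 217 g$ ($v{\left(g \right)} = 216 g + \left(145 + g\right) = 145 + 217 g$)
$X{\left(o \right)} = -22 + o$ ($X{\left(o \right)} = o - 22 = -22 + o$)
$\frac{-13082 + v{\left(224 \right)}}{\left(-105\right) \left(-262\right) + X{\left(\left(-20 + 47\right) + 43 \right)}} = \frac{-13082 + \left(145 + 217 \cdot 224\right)}{\left(-105\right) \left(-262\right) + \left(-22 + \left(\left(-20 + 47\right) + 43\right)\right)} = \frac{-13082 + \left(145 + 48608\right)}{27510 + \left(-22 + \left(27 + 43\right)\right)} = \frac{-13082 + 48753}{27510 + \left(-22 + 70\right)} = \frac{35671}{27510 + 48} = \frac{35671}{27558}$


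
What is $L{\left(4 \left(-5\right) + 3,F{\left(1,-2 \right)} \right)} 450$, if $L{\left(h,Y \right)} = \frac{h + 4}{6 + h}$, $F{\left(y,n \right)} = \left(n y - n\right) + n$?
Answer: $\frac{5850}{11} \approx 531.82$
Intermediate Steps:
$F{\left(y,n \right)} = n y$ ($F{\left(y,n \right)} = \left(- n + n y\right) + n = n y$)
$L{\left(h,Y \right)} = \frac{4 + h}{6 + h}$
$L{\left(4 \left(-5\right) + 3,F{\left(1,-2 \right)} \right)} 450 = \frac{4 + \left(4 \left(-5\right) + 3\right)}{6 + \left(4 \left(-5\right) + 3\right)} 450 = \frac{4 + \left(-20 + 3\right)}{6 + \left(-20 + 3\right)} 450 = \frac{4 - 17}{6 - 17} \cdot 450 = \frac{1}{-11} \left(-13\right) 450 = \left(- \frac{1}{11}\right) \left(-13\right) 450 = \frac{13}{11} \cdot 450 = \frac{5850}{11}$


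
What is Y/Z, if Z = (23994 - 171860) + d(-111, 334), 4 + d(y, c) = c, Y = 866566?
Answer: -433283/73768 ≈ -5.8736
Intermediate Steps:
d(y, c) = -4 + c
Z = -147536 (Z = (23994 - 171860) + (-4 + 334) = -147866 + 330 = -147536)
Y/Z = 866566/(-147536) = 866566*(-1/147536) = -433283/73768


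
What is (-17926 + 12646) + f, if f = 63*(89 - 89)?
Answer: -5280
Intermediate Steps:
f = 0 (f = 63*0 = 0)
(-17926 + 12646) + f = (-17926 + 12646) + 0 = -5280 + 0 = -5280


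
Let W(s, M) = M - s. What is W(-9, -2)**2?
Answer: 49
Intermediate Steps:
W(-9, -2)**2 = (-2 - 1*(-9))**2 = (-2 + 9)**2 = 7**2 = 49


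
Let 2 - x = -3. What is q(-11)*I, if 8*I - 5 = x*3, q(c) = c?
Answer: -55/2 ≈ -27.500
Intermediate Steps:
x = 5 (x = 2 - 1*(-3) = 2 + 3 = 5)
I = 5/2 (I = 5/8 + (5*3)/8 = 5/8 + (⅛)*15 = 5/8 + 15/8 = 5/2 ≈ 2.5000)
q(-11)*I = -11*5/2 = -55/2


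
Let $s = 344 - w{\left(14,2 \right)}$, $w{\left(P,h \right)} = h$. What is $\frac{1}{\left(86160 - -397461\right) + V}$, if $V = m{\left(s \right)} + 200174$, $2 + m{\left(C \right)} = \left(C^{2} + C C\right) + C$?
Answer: $\frac{1}{918063} \approx 1.0892 \cdot 10^{-6}$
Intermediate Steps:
$s = 342$ ($s = 344 - 2 = 342$)
$m{\left(C \right)} = -2 + C + 2 C^{2}$ ($m{\left(C \right)} = -2 + \left(\left(C^{2} + C C\right) + C\right) = -2 + \left(\left(C^{2} + C^{2}\right) + C\right) = -2 + \left(2 C^{2} + C\right) = -2 + \left(C + 2 C^{2}\right) = -2 + C + 2 C^{2}$)
$V = 434442$ ($V = \left(-2 + 342 + 2 \cdot 342^{2}\right) + 200174 = \left(-2 + 342 + 2 \cdot 116964\right) + 200174 = \left(-2 + 342 + 233928\right) + 200174 = 234268 + 200174 = 434442$)
$\frac{1}{\left(86160 - -397461\right) + V} = \frac{1}{\left(86160 - -397461\right) + 434442} = \frac{1}{\left(86160 + 397461\right) + 434442} = \frac{1}{483621 + 434442} = \frac{1}{918063}$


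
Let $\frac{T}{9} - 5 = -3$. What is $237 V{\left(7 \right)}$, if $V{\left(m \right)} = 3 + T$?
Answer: $4977$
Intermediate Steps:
$T = 18$ ($T = 45 + 9 \left(-3\right) = 45 - 27 = 18$)
$V{\left(m \right)} = 21$ ($V{\left(m \right)} = 3 + 18 = 21$)
$237 V{\left(7 \right)} = 237 \cdot 21 = 4977$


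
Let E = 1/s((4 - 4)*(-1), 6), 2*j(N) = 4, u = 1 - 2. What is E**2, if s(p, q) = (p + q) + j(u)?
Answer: 1/64 ≈ 0.015625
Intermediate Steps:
u = -1
j(N) = 2 (j(N) = (1/2)*4 = 2)
s(p, q) = 2 + p + q (s(p, q) = (p + q) + 2 = 2 + p + q)
E = 1/8 (E = 1/(2 + (4 - 4)*(-1) + 6) = 1/(2 + 0*(-1) + 6) = 1/(2 + 0 + 6) = 1/8 ≈ 0.12500)
E**2 = (1/8)**2 = 1/64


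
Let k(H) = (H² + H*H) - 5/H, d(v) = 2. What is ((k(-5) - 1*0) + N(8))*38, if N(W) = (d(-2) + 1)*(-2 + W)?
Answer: 2622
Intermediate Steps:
k(H) = -5/H + 2*H² (k(H) = (H² + H²) - 5/H = 2*H² - 5/H = -5/H + 2*H²)
N(W) = -6 + 3*W (N(W) = (2 + 1)*(-2 + W) = 3*(-2 + W) = -6 + 3*W)
((k(-5) - 1*0) + N(8))*38 = (((-5 + 2*(-5)³)/(-5) - 1*0) + (-6 + 3*8))*38 = ((-(-5 + 2*(-125))/5 + 0) + (-6 + 24))*38 = ((-(-5 - 250)/5 + 0) + 18)*38 = ((-⅕*(-255) + 0) + 18)*38 = ((51 + 0) + 18)*38 = (51 + 18)*38 = 69*38 = 2622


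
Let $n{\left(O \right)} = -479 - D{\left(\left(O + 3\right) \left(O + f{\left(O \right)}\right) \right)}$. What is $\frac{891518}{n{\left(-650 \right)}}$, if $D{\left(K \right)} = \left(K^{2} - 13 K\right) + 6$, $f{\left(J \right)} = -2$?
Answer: $- \frac{891518}{177946876849} \approx -5.01 \cdot 10^{-6}$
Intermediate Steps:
$D{\left(K \right)} = 6 + K^{2} - 13 K$
$n{\left(O \right)} = -485 - \left(-2 + O\right)^{2} \left(3 + O\right)^{2} + 13 \left(-2 + O\right) \left(3 + O\right)$ ($n{\left(O \right)} = -479 - \left(6 + \left(\left(O + 3\right) \left(O - 2\right)\right)^{2} - 13 \left(O + 3\right) \left(O - 2\right)\right) = -479 - \left(6 + \left(\left(3 + O\right) \left(-2 + O\right)\right)^{2} - 13 \left(3 + O\right) \left(-2 + O\right)\right) = -479 - \left(6 + \left(\left(-2 + O\right) \left(3 + O\right)\right)^{2} - 13 \left(-2 + O\right) \left(3 + O\right)\right) = -479 - \left(6 + \left(-2 + O\right)^{2} \left(3 + O\right)^{2} - 13 \left(-2 + O\right) \left(3 + O\right)\right) = -485 - \left(-2 + O\right)^{2} \left(3 + O\right)^{2} + 13 \left(-2 + O\right) \left(3 + O\right)$)
$\frac{891518}{n{\left(-650 \right)}} = \frac{891518}{-563 - \left(-6 - 650 + \left(-650\right)^{2}\right)^{2} + 13 \left(-650\right) + 13 \left(-650\right)^{2}} = \frac{891518}{-563 - \left(-6 - 650 + 422500\right)^{2} - 8450 + 13 \cdot 422500} = \frac{891518}{-563 - 421844^{2} - 8450 + 5492500} = \frac{891518}{-563 - 177952360336 - 8450 + 5492500} = \frac{891518}{-177946876849} = 891518 \left(- \frac{1}{177946876849}\right) = - \frac{891518}{177946876849}$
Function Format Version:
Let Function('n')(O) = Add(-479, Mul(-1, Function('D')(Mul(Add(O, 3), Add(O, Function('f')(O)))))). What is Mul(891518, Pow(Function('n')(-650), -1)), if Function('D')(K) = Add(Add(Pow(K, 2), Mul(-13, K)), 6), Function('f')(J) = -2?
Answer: Rational(-891518, 177946876849) ≈ -5.0100e-6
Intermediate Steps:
Function('D')(K) = Add(6, Pow(K, 2), Mul(-13, K))
Function('n')(O) = Add(-485, Mul(-1, Pow(Add(-2, O), 2), Pow(Add(3, O), 2)), Mul(13, Add(-2, O), Add(3, O))) (Function('n')(O) = Add(-479, Mul(-1, Add(6, Pow(Mul(Add(O, 3), Add(O, -2)), 2), Mul(-13, Mul(Add(O, 3), Add(O, -2)))))) = Add(-479, Mul(-1, Add(6, Pow(Mul(Add(3, O), Add(-2, O)), 2), Mul(-13, Mul(Add(3, O), Add(-2, O)))))) = Add(-479, Mul(-1, Add(6, Pow(Mul(Add(-2, O), Add(3, O)), 2), Mul(-13, Mul(Add(-2, O), Add(3, O)))))) = Add(-479, Mul(-1, Add(6, Mul(Pow(Add(-2, O), 2), Pow(Add(3, O), 2)), Mul(-13, Add(-2, O), Add(3, O))))) = Add(-479, Add(-6, Mul(-1, Pow(Add(-2, O), 2), Pow(Add(3, O), 2)), Mul(13, Add(-2, O), Add(3, O)))) = Add(-485, Mul(-1, Pow(Add(-2, O), 2), Pow(Add(3, O), 2)), Mul(13, Add(-2, O), Add(3, O))))
Mul(891518, Pow(Function('n')(-650), -1)) = Mul(891518, Pow(Add(-563, Mul(-1, Pow(Add(-6, -650, Pow(-650, 2)), 2)), Mul(13, -650), Mul(13, Pow(-650, 2))), -1)) = Mul(891518, Pow(Add(-563, Mul(-1, Pow(Add(-6, -650, 422500), 2)), -8450, Mul(13, 422500)), -1)) = Mul(891518, Pow(Add(-563, Mul(-1, Pow(421844, 2)), -8450, 5492500), -1)) = Mul(891518, Pow(Add(-563, Mul(-1, 177952360336), -8450, 5492500), -1)) = Mul(891518, Pow(Add(-563, -177952360336, -8450, 5492500), -1)) = Mul(891518, Pow(-177946876849, -1)) = Mul(891518, Rational(-1, 177946876849)) = Rational(-891518, 177946876849)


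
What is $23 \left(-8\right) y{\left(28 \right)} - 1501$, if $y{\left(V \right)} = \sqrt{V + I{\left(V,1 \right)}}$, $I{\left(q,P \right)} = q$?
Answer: $-1501 - 368 \sqrt{14} \approx -2877.9$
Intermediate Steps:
$y{\left(V \right)} = \sqrt{2} \sqrt{V}$ ($y{\left(V \right)} = \sqrt{V + V} = \sqrt{2 V} = \sqrt{2} \sqrt{V}$)
$23 \left(-8\right) y{\left(28 \right)} - 1501 = 23 \left(-8\right) \sqrt{2} \sqrt{28} - 1501 = - 184 \sqrt{2} \cdot 2 \sqrt{7} - 1501 = - 184 \cdot 2 \sqrt{14} - 1501 = - 368 \sqrt{14} - 1501 = -1501 - 368 \sqrt{14}$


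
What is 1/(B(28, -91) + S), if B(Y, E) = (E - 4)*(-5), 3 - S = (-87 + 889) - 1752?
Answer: 1/1428 ≈ 0.00070028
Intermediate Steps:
S = 953 (S = 3 - ((-87 + 889) - 1752) = 3 - (802 - 1752) = 3 - 1*(-950) = 3 + 950 = 953)
B(Y, E) = 20 - 5*E (B(Y, E) = (-4 + E)*(-5) = 20 - 5*E)
1/(B(28, -91) + S) = 1/((20 - 5*(-91)) + 953) = 1/((20 + 455) + 953) = 1/(475 + 953) = 1/1428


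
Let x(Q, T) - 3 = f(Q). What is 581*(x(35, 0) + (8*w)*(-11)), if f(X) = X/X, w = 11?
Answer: -560084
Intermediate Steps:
f(X) = 1
x(Q, T) = 4 (x(Q, T) = 3 + 1 = 4)
581*(x(35, 0) + (8*w)*(-11)) = 581*(4 + (8*11)*(-11)) = 581*(4 + 88*(-11)) = 581*(4 - 968) = 581*(-964) = -560084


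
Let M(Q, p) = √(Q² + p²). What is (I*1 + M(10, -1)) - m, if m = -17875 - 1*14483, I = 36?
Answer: 32394 + √101 ≈ 32404.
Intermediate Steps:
m = -32358 (m = -17875 - 14483 = -32358)
(I*1 + M(10, -1)) - m = (36*1 + √(10² + (-1)²)) - 1*(-32358) = (36 + √(100 + 1)) + 32358 = (36 + √101) + 32358 = 32394 + √101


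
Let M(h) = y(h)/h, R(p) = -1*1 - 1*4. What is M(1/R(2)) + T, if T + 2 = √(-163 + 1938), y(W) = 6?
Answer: -32 + 5*√71 ≈ 10.131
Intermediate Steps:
R(p) = -5 (R(p) = -1 - 4 = -5)
T = -2 + 5*√71 (T = -2 + √(-163 + 1938) = -2 + √1775 = -2 + 5*√71 ≈ 40.131)
M(h) = 6/h
M(1/R(2)) + T = 6/(1/(-5)) + (-2 + 5*√71) = 6/(-⅕) + (-2 + 5*√71) = 6*(-5) + (-2 + 5*√71) = -30 + (-2 + 5*√71) = -32 + 5*√71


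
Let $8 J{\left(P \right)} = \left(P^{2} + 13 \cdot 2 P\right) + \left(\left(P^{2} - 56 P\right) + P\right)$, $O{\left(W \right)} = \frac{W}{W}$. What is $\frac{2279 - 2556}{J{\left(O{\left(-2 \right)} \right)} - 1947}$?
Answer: $\frac{2216}{15603} \approx 0.14202$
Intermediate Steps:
$O{\left(W \right)} = 1$
$J{\left(P \right)} = - \frac{29 P}{8} + \frac{P^{2}}{4}$ ($J{\left(P \right)} = \frac{\left(P^{2} + 13 \cdot 2 P\right) + \left(\left(P^{2} - 56 P\right) + P\right)}{8} = \frac{\left(P^{2} + 26 P\right) + \left(P^{2} - 55 P\right)}{8} = \frac{- 29 P + 2 P^{2}}{8} = - \frac{29 P}{8} + \frac{P^{2}}{4}$)
$\frac{2279 - 2556}{J{\left(O{\left(-2 \right)} \right)} - 1947} = \frac{2279 - 2556}{\frac{1}{8} \cdot 1 \left(-29 + 2 \cdot 1\right) - 1947} = - \frac{277}{\frac{1}{8} \cdot 1 \left(-29 + 2\right) - 1947} = - \frac{277}{\frac{1}{8} \cdot 1 \left(-27\right) - 1947} = - \frac{277}{- \frac{27}{8} - 1947} = - \frac{277}{- \frac{15603}{8}} = \left(-277\right) \left(- \frac{8}{15603}\right) = \frac{2216}{15603}$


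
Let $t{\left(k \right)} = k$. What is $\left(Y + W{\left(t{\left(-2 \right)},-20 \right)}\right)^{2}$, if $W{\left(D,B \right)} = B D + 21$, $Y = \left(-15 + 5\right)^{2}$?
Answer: $25921$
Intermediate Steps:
$Y = 100$ ($Y = \left(-10\right)^{2} = 100$)
$W{\left(D,B \right)} = 21 + B D$
$\left(Y + W{\left(t{\left(-2 \right)},-20 \right)}\right)^{2} = \left(100 + \left(21 - -40\right)\right)^{2} = \left(100 + \left(21 + 40\right)\right)^{2} = \left(100 + 61\right)^{2} = 161^{2} = 25921$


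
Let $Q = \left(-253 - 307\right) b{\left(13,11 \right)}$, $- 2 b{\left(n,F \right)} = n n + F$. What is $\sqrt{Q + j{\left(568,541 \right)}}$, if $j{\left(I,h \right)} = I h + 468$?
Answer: $2 \sqrt{89539} \approx 598.46$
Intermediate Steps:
$j{\left(I,h \right)} = 468 + I h$
$b{\left(n,F \right)} = - \frac{F}{2} - \frac{n^{2}}{2}$ ($b{\left(n,F \right)} = - \frac{n n + F}{2} = - \frac{n^{2} + F}{2} = - \frac{F + n^{2}}{2} = - \frac{F}{2} - \frac{n^{2}}{2}$)
$Q = 50400$ ($Q = \left(-253 - 307\right) \left(\left(- \frac{1}{2}\right) 11 - \frac{13^{2}}{2}\right) = - 560 \left(- \frac{11}{2} - \frac{169}{2}\right) = \left(-560\right) \left(-90\right) = 50400$)
$\sqrt{Q + j{\left(568,541 \right)}} = \sqrt{50400 + \left(468 + 568 \cdot 541\right)} = \sqrt{50400 + \left(468 + 307288\right)} = \sqrt{50400 + 307756} = \sqrt{358156} = 2 \sqrt{89539}$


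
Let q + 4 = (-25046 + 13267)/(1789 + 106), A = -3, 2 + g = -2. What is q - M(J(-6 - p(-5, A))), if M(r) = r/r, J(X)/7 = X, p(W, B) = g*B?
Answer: -21254/1895 ≈ -11.216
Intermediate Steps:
g = -4 (g = -2 - 2 = -4)
p(W, B) = -4*B
J(X) = 7*X
q = -19359/1895 (q = -4 + (-25046 + 13267)/(1789 + 106) = -4 - 11779/1895 = -19359/1895 ≈ -10.216)
M(r) = 1
q - M(J(-6 - p(-5, A))) = -19359/1895 - 1*1 = -19359/1895 - 1 = -21254/1895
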